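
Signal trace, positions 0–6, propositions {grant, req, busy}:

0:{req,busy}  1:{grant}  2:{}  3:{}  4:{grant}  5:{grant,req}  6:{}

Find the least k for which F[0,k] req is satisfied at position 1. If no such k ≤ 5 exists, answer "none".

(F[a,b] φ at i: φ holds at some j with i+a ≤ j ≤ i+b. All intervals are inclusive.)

Scan j = 1,2,… for req:
  j=1: fails
  j=2: fails
  j=3: fails
  j=4: fails
  j=5: holds
First hit at j=5, so smallest k = 5-1 = 4.

4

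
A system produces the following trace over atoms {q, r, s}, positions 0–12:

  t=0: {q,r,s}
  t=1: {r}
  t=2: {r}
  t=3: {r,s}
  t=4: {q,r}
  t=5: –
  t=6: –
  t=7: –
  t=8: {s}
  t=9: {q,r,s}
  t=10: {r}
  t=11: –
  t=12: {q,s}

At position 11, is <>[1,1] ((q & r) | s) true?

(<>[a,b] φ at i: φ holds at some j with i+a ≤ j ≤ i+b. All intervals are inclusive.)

Yes

Check ((q & r) | s) at each j in [12,12]:
  j=12: true
Found at j=12 → formula holds.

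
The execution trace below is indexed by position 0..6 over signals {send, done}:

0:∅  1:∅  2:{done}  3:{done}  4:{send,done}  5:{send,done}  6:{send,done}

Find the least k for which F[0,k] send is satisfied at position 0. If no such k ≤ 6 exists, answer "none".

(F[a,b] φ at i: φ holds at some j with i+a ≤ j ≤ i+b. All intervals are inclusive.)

Scan j = 0,1,… for send:
  j=0: fails
  j=1: fails
  j=2: fails
  j=3: fails
  j=4: holds
First hit at j=4, so smallest k = 4-0 = 4.

4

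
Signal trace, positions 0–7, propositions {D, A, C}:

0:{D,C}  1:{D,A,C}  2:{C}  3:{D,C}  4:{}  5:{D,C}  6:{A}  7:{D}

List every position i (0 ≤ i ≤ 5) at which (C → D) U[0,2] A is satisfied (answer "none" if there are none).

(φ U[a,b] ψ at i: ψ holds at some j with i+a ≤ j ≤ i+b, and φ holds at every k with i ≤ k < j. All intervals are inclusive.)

Evaluate at each i in [0,5]:
  i=0: ✓ (rhs at j=1; lhs holds on [0,0])
  i=1: ✓ (rhs at j=1)
  i=2: ✗ (no rhs in [2,4])
  i=3: ✗ (no rhs in [3,5])
  i=4: ✓ (rhs at j=6; lhs holds on [4,5])
  i=5: ✓ (rhs at j=6; lhs holds on [5,5])

0, 1, 4, 5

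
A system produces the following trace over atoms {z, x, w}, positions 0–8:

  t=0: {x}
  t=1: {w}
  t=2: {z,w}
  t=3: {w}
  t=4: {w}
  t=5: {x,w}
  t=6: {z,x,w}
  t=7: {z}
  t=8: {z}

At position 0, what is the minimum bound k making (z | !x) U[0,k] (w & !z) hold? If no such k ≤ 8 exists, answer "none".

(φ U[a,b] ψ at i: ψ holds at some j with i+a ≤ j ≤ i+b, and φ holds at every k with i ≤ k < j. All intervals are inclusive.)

none

Need earliest j ≥ 0 with (w & !z), and (z | !x) at every k in [0,j-1].
  j=0: rhs fails.
  j=1: rhs holds but lhs fails at k=0.
  j=2: rhs fails.
  j=3: rhs holds but lhs fails at k=0.
  j=4: rhs holds but lhs fails at k=0.
  j=5: rhs holds but lhs fails at k=0.
  j=6: rhs fails.
  j=7: rhs fails.
  j=8: rhs fails.
No witness within the range → none.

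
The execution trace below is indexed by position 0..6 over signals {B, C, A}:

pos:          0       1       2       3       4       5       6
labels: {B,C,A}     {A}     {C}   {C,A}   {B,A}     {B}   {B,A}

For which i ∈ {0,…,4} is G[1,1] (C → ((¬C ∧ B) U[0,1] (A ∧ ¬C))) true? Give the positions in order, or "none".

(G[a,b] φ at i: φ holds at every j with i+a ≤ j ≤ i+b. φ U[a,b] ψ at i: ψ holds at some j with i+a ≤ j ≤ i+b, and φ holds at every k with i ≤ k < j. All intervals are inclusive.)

0, 3, 4

Evaluate at each i in [0,4]:
  i=0: ✓ (all of [1,1])
  i=1: ✗ (fails at j=2)
  i=2: ✗ (fails at j=3)
  i=3: ✓ (all of [4,4])
  i=4: ✓ (all of [5,5])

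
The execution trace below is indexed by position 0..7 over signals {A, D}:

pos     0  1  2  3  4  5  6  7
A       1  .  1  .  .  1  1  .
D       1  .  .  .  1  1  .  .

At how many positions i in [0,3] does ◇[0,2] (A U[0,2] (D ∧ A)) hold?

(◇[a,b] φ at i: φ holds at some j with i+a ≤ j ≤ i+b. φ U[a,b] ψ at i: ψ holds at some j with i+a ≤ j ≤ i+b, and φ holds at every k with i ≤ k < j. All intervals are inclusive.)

2

Evaluate at each i in [0,3]:
  i=0: ✓ (witness j=0)
  i=1: ✗ (none in [1,3])
  i=2: ✗ (none in [2,4])
  i=3: ✓ (witness j=5)
Positions where it holds: {0, 3} → 2.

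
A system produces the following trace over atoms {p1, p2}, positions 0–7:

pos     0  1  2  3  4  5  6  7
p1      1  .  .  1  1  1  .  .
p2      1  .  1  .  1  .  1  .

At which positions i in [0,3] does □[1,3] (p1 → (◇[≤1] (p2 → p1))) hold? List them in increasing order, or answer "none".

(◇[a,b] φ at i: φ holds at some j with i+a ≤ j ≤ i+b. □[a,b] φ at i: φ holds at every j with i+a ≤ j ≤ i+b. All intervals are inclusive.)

0, 1, 2, 3

Evaluate at each i in [0,3]:
  i=0: ✓ (all of [1,3])
  i=1: ✓ (all of [2,4])
  i=2: ✓ (all of [3,5])
  i=3: ✓ (all of [4,6])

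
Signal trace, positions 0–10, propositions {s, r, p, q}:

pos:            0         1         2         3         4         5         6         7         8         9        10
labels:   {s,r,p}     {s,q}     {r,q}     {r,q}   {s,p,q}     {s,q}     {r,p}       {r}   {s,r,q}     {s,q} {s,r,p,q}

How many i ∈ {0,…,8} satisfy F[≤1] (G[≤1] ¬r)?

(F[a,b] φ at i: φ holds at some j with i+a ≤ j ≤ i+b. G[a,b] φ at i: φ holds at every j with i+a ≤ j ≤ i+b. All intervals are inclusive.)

Evaluate at each i in [0,8]:
  i=0: ✗ (none in [0,1])
  i=1: ✗ (none in [1,2])
  i=2: ✗ (none in [2,3])
  i=3: ✓ (witness j=4)
  i=4: ✓ (witness j=4)
  i=5: ✗ (none in [5,6])
  i=6: ✗ (none in [6,7])
  i=7: ✗ (none in [7,8])
  i=8: ✗ (none in [8,9])
Positions where it holds: {3, 4} → 2.

2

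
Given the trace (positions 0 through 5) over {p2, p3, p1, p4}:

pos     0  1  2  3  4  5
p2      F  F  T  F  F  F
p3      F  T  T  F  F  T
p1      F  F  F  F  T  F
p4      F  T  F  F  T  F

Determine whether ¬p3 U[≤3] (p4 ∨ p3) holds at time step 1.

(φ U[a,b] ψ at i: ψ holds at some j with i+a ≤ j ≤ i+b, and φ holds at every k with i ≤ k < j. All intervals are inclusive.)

Need some j in [1,4] with (p4 ∨ p3), and ¬p3 at every k in [1,j-1].
  j=1: (p4 ∨ p3) holds; no prefix to check → satisfied.

Holds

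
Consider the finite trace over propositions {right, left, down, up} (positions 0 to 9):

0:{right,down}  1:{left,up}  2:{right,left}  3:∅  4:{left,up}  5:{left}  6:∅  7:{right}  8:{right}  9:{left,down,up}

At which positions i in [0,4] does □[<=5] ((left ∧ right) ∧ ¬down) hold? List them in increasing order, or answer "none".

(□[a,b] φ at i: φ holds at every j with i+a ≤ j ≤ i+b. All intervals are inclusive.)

Evaluate at each i in [0,4]:
  i=0: ✗ (fails at j=0)
  i=1: ✗ (fails at j=1)
  i=2: ✗ (fails at j=3)
  i=3: ✗ (fails at j=3)
  i=4: ✗ (fails at j=4)

none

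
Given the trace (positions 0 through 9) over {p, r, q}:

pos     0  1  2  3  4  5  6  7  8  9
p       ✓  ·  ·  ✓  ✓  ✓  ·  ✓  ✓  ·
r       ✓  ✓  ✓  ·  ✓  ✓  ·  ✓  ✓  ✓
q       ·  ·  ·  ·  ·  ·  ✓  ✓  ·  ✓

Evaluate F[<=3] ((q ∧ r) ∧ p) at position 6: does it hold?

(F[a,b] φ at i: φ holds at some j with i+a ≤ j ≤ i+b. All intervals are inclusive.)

Check ((q ∧ r) ∧ p) at each j in [6,9]:
  j=6: false
  j=7: true
  j=8: false
  j=9: false
Found at j=7 → formula holds.

True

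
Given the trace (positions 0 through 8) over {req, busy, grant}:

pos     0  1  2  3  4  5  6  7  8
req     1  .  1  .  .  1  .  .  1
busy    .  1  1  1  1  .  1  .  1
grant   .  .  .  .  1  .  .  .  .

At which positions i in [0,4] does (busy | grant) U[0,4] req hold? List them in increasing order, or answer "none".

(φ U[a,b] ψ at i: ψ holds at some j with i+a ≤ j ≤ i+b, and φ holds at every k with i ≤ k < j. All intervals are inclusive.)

Evaluate at each i in [0,4]:
  i=0: ✓ (rhs at j=0)
  i=1: ✓ (rhs at j=2; lhs holds on [1,1])
  i=2: ✓ (rhs at j=2)
  i=3: ✓ (rhs at j=5; lhs holds on [3,4])
  i=4: ✓ (rhs at j=5; lhs holds on [4,4])

0, 1, 2, 3, 4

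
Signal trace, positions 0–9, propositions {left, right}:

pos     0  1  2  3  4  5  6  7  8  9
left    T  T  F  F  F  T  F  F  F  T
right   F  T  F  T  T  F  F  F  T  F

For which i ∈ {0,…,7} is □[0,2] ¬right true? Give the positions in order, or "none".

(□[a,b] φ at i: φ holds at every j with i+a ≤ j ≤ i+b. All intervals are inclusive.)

Evaluate at each i in [0,7]:
  i=0: ✗ (fails at j=1)
  i=1: ✗ (fails at j=1)
  i=2: ✗ (fails at j=3)
  i=3: ✗ (fails at j=3)
  i=4: ✗ (fails at j=4)
  i=5: ✓ (all of [5,7])
  i=6: ✗ (fails at j=8)
  i=7: ✗ (fails at j=8)

5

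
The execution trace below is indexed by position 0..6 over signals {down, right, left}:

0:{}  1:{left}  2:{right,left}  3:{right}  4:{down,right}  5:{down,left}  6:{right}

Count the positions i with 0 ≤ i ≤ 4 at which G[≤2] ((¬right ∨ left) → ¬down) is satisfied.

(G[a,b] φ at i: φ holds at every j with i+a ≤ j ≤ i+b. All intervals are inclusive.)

Evaluate at each i in [0,4]:
  i=0: ✓ (all of [0,2])
  i=1: ✓ (all of [1,3])
  i=2: ✓ (all of [2,4])
  i=3: ✗ (fails at j=5)
  i=4: ✗ (fails at j=5)
Positions where it holds: {0, 1, 2} → 3.

3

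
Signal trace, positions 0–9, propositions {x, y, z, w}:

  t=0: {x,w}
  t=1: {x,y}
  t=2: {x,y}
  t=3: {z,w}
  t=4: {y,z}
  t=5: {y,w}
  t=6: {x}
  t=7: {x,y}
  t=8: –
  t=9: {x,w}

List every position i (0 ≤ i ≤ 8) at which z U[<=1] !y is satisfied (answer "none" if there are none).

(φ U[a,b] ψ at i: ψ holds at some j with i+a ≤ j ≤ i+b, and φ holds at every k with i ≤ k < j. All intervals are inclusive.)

Evaluate at each i in [0,8]:
  i=0: ✓ (rhs at j=0)
  i=1: ✗ (no rhs in [1,2])
  i=2: ✗ (lhs fails at k=2 before rhs at j=3)
  i=3: ✓ (rhs at j=3)
  i=4: ✗ (no rhs in [4,5])
  i=5: ✗ (lhs fails at k=5 before rhs at j=6)
  i=6: ✓ (rhs at j=6)
  i=7: ✗ (lhs fails at k=7 before rhs at j=8)
  i=8: ✓ (rhs at j=8)

0, 3, 6, 8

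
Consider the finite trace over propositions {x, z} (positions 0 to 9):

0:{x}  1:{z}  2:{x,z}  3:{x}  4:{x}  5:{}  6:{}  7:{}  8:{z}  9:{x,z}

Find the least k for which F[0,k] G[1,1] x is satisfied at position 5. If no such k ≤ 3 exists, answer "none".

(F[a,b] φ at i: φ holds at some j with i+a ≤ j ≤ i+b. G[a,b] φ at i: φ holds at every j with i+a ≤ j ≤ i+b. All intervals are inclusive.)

Scan j = 5,6,… for G[1,1] x:
  j=5: fails
  j=6: fails
  j=7: fails
  j=8: holds
First hit at j=8, so smallest k = 8-5 = 3.

3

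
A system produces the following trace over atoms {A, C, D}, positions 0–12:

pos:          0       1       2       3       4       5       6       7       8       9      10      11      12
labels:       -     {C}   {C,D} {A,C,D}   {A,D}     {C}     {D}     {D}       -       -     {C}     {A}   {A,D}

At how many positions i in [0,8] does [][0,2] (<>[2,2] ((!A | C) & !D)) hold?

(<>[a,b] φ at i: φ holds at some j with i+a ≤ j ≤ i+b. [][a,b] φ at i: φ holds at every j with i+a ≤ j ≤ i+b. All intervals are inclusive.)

Evaluate at each i in [0,8]:
  i=0: ✗ (fails at j=0)
  i=1: ✗ (fails at j=1)
  i=2: ✗ (fails at j=2)
  i=3: ✗ (fails at j=4)
  i=4: ✗ (fails at j=4)
  i=5: ✗ (fails at j=5)
  i=6: ✓ (all of [6,8])
  i=7: ✗ (fails at j=9)
  i=8: ✗ (fails at j=9)
Positions where it holds: {6} → 1.

1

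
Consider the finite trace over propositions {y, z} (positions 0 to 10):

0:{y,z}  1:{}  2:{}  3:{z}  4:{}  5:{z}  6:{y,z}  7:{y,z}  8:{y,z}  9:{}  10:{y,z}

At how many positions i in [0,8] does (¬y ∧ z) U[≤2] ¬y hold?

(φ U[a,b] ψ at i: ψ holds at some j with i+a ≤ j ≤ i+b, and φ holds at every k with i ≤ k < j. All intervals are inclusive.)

5

Evaluate at each i in [0,8]:
  i=0: ✗ (lhs fails at k=0 before rhs at j=1)
  i=1: ✓ (rhs at j=1)
  i=2: ✓ (rhs at j=2)
  i=3: ✓ (rhs at j=3)
  i=4: ✓ (rhs at j=4)
  i=5: ✓ (rhs at j=5)
  i=6: ✗ (no rhs in [6,8])
  i=7: ✗ (lhs fails at k=7 before rhs at j=9)
  i=8: ✗ (lhs fails at k=8 before rhs at j=9)
Positions where it holds: {1, 2, 3, 4, 5} → 5.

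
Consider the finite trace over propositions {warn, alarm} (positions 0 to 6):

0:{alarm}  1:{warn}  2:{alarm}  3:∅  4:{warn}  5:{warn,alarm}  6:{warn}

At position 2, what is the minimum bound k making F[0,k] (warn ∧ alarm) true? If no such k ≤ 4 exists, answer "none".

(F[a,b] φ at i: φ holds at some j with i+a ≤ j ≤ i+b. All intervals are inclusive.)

Scan j = 2,3,… for (warn ∧ alarm):
  j=2: fails
  j=3: fails
  j=4: fails
  j=5: holds
First hit at j=5, so smallest k = 5-2 = 3.

3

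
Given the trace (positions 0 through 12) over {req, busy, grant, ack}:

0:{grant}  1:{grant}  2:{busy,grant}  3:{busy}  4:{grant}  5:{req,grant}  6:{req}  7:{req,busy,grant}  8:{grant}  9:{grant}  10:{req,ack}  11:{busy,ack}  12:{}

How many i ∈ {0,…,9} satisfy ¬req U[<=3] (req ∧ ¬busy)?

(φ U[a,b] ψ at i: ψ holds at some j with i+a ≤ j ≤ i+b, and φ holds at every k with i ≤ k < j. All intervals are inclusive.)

Evaluate at each i in [0,9]:
  i=0: ✗ (no rhs in [0,3])
  i=1: ✗ (no rhs in [1,4])
  i=2: ✓ (rhs at j=5; lhs holds on [2,4])
  i=3: ✓ (rhs at j=5; lhs holds on [3,4])
  i=4: ✓ (rhs at j=5; lhs holds on [4,4])
  i=5: ✓ (rhs at j=5)
  i=6: ✓ (rhs at j=6)
  i=7: ✗ (lhs fails at k=7 before rhs at j=10)
  i=8: ✓ (rhs at j=10; lhs holds on [8,9])
  i=9: ✓ (rhs at j=10; lhs holds on [9,9])
Positions where it holds: {2, 3, 4, 5, 6, 8, 9} → 7.

7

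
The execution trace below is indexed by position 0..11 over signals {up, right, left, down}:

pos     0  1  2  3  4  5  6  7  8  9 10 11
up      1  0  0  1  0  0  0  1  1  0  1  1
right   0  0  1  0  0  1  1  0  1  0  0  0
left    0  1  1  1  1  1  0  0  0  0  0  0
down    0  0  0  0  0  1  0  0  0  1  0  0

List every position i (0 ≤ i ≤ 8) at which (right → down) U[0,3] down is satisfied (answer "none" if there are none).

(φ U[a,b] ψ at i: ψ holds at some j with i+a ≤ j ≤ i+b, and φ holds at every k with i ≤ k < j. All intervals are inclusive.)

3, 4, 5

Evaluate at each i in [0,8]:
  i=0: ✗ (no rhs in [0,3])
  i=1: ✗ (no rhs in [1,4])
  i=2: ✗ (lhs fails at k=2 before rhs at j=5)
  i=3: ✓ (rhs at j=5; lhs holds on [3,4])
  i=4: ✓ (rhs at j=5; lhs holds on [4,4])
  i=5: ✓ (rhs at j=5)
  i=6: ✗ (lhs fails at k=6 before rhs at j=9)
  i=7: ✗ (lhs fails at k=8 before rhs at j=9)
  i=8: ✗ (lhs fails at k=8 before rhs at j=9)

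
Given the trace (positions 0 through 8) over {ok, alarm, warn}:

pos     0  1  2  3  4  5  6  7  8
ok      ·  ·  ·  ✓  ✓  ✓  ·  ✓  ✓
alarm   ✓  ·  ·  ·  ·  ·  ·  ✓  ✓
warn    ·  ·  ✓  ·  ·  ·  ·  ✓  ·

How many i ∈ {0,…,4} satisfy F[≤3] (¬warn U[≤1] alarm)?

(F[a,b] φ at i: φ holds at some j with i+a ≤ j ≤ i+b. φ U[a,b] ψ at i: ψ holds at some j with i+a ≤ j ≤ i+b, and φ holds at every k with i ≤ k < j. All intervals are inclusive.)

Evaluate at each i in [0,4]:
  i=0: ✓ (witness j=0)
  i=1: ✗ (none in [1,4])
  i=2: ✗ (none in [2,5])
  i=3: ✓ (witness j=6)
  i=4: ✓ (witness j=6)
Positions where it holds: {0, 3, 4} → 3.

3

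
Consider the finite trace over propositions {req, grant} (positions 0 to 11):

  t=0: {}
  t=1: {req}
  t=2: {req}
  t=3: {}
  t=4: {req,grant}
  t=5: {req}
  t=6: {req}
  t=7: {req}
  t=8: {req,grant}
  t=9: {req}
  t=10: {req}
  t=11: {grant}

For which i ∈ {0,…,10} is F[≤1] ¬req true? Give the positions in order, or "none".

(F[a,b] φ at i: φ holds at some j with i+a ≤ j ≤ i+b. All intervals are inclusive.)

0, 2, 3, 10

Evaluate at each i in [0,10]:
  i=0: ✓ (witness j=0)
  i=1: ✗ (none in [1,2])
  i=2: ✓ (witness j=3)
  i=3: ✓ (witness j=3)
  i=4: ✗ (none in [4,5])
  i=5: ✗ (none in [5,6])
  i=6: ✗ (none in [6,7])
  i=7: ✗ (none in [7,8])
  i=8: ✗ (none in [8,9])
  i=9: ✗ (none in [9,10])
  i=10: ✓ (witness j=11)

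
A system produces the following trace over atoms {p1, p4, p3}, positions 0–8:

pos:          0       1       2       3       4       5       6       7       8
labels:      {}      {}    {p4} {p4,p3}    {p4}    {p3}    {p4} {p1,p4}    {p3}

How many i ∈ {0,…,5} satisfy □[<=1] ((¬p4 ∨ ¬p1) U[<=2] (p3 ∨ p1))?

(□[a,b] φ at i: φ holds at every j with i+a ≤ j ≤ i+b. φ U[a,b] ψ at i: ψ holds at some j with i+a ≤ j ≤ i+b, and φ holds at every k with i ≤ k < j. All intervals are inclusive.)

5

Evaluate at each i in [0,5]:
  i=0: ✗ (fails at j=0)
  i=1: ✓ (all of [1,2])
  i=2: ✓ (all of [2,3])
  i=3: ✓ (all of [3,4])
  i=4: ✓ (all of [4,5])
  i=5: ✓ (all of [5,6])
Positions where it holds: {1, 2, 3, 4, 5} → 5.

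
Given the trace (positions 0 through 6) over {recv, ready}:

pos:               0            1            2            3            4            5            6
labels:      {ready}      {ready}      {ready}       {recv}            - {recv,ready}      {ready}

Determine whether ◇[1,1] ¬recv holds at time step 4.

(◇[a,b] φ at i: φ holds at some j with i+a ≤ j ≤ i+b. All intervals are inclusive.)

Check ¬recv at each j in [5,5]:
  j=5: false
No position in the window satisfies it → formula fails.

No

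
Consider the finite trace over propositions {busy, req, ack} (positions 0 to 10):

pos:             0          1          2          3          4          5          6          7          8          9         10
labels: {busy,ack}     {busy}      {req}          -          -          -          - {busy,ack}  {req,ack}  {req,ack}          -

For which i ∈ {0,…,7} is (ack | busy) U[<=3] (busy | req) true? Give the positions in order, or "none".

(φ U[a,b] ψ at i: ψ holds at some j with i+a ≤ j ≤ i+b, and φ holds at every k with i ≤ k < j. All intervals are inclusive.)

0, 1, 2, 7

Evaluate at each i in [0,7]:
  i=0: ✓ (rhs at j=0)
  i=1: ✓ (rhs at j=1)
  i=2: ✓ (rhs at j=2)
  i=3: ✗ (no rhs in [3,6])
  i=4: ✗ (lhs fails at k=4 before rhs at j=7)
  i=5: ✗ (lhs fails at k=5 before rhs at j=7)
  i=6: ✗ (lhs fails at k=6 before rhs at j=7)
  i=7: ✓ (rhs at j=7)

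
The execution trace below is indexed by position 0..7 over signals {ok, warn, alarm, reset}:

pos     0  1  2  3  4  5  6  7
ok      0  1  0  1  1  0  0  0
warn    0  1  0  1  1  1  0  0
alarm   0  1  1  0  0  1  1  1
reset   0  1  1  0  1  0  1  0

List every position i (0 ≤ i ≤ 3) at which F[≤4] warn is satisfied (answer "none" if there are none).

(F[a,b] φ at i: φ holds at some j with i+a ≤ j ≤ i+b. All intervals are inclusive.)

0, 1, 2, 3

Evaluate at each i in [0,3]:
  i=0: ✓ (witness j=1)
  i=1: ✓ (witness j=1)
  i=2: ✓ (witness j=3)
  i=3: ✓ (witness j=3)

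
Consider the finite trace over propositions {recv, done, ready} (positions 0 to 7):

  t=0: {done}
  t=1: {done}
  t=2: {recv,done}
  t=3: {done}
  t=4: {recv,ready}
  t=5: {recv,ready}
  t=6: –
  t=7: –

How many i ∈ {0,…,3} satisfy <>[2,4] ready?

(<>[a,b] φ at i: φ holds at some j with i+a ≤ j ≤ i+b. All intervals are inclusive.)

4

Evaluate at each i in [0,3]:
  i=0: ✓ (witness j=4)
  i=1: ✓ (witness j=4)
  i=2: ✓ (witness j=4)
  i=3: ✓ (witness j=5)
Positions where it holds: {0, 1, 2, 3} → 4.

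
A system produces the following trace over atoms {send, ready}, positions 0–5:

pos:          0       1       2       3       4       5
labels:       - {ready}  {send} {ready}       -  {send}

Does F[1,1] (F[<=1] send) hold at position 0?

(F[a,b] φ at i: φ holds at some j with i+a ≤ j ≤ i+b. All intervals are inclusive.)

True

Check F[<=1] send at each j in [1,1]:
  j=1: holds (witness at 2)
Found at j=1 → formula holds.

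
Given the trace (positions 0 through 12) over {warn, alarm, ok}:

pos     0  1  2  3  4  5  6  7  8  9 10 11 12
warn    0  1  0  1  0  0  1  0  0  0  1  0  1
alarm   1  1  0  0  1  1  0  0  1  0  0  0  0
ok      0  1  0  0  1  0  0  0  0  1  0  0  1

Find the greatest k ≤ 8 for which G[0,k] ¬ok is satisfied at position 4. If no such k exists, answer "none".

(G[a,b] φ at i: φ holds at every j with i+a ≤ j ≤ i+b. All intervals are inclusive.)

none

¬ok must hold from j=4 onward; find where it first fails.
  j=4: fails → no k works.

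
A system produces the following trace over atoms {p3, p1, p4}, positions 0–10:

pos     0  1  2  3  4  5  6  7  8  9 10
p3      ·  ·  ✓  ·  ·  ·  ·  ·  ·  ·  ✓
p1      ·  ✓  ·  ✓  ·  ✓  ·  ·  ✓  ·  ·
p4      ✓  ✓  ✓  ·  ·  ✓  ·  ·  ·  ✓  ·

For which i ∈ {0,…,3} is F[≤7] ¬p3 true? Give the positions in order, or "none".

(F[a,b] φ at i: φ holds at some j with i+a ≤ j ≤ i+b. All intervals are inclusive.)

Evaluate at each i in [0,3]:
  i=0: ✓ (witness j=0)
  i=1: ✓ (witness j=1)
  i=2: ✓ (witness j=3)
  i=3: ✓ (witness j=3)

0, 1, 2, 3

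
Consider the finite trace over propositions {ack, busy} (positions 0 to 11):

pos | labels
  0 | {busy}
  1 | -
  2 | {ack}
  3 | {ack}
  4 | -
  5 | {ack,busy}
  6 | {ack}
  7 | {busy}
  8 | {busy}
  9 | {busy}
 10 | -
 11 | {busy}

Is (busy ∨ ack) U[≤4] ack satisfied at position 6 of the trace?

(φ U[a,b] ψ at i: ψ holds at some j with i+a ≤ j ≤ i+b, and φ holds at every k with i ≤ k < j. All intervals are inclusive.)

Need some j in [6,10] with ack, and (busy ∨ ack) at every k in [6,j-1].
  j=6: ack holds; no prefix to check → satisfied.

Holds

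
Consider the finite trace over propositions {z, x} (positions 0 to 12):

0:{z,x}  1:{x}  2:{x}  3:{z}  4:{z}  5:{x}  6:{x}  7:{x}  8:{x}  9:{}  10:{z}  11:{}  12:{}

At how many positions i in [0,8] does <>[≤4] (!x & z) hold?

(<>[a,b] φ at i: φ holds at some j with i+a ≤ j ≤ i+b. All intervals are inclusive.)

Evaluate at each i in [0,8]:
  i=0: ✓ (witness j=3)
  i=1: ✓ (witness j=3)
  i=2: ✓ (witness j=3)
  i=3: ✓ (witness j=3)
  i=4: ✓ (witness j=4)
  i=5: ✗ (none in [5,9])
  i=6: ✓ (witness j=10)
  i=7: ✓ (witness j=10)
  i=8: ✓ (witness j=10)
Positions where it holds: {0, 1, 2, 3, 4, 6, 7, 8} → 8.

8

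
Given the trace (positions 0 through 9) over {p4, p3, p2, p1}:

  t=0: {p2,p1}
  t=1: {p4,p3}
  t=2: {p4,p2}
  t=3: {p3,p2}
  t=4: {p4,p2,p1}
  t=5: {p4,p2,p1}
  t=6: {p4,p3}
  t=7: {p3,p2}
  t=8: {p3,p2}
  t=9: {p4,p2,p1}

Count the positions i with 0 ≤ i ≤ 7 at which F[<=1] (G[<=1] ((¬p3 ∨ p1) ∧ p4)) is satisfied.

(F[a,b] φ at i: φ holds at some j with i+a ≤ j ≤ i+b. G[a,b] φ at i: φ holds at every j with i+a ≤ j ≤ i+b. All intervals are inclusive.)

2

Evaluate at each i in [0,7]:
  i=0: ✗ (none in [0,1])
  i=1: ✗ (none in [1,2])
  i=2: ✗ (none in [2,3])
  i=3: ✓ (witness j=4)
  i=4: ✓ (witness j=4)
  i=5: ✗ (none in [5,6])
  i=6: ✗ (none in [6,7])
  i=7: ✗ (none in [7,8])
Positions where it holds: {3, 4} → 2.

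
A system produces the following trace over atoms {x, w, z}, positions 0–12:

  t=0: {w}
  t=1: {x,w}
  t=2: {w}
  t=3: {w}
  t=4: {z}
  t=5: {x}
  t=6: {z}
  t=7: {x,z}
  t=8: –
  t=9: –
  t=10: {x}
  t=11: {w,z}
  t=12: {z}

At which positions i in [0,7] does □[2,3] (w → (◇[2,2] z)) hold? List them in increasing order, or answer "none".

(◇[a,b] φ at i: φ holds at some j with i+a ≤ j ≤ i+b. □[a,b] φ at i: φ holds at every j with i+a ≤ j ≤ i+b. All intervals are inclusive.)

2, 3, 4, 5, 6, 7

Evaluate at each i in [0,7]:
  i=0: ✗ (fails at j=3)
  i=1: ✗ (fails at j=3)
  i=2: ✓ (all of [4,5])
  i=3: ✓ (all of [5,6])
  i=4: ✓ (all of [6,7])
  i=5: ✓ (all of [7,8])
  i=6: ✓ (all of [8,9])
  i=7: ✓ (all of [9,10])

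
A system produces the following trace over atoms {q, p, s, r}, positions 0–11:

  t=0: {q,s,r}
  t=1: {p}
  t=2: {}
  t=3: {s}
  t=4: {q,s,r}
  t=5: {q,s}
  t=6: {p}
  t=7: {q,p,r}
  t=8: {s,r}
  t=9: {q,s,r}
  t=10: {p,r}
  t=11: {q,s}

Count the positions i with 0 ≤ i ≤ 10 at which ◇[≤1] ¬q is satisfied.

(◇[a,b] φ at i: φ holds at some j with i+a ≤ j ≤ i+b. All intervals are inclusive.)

Evaluate at each i in [0,10]:
  i=0: ✓ (witness j=1)
  i=1: ✓ (witness j=1)
  i=2: ✓ (witness j=2)
  i=3: ✓ (witness j=3)
  i=4: ✗ (none in [4,5])
  i=5: ✓ (witness j=6)
  i=6: ✓ (witness j=6)
  i=7: ✓ (witness j=8)
  i=8: ✓ (witness j=8)
  i=9: ✓ (witness j=10)
  i=10: ✓ (witness j=10)
Positions where it holds: {0, 1, 2, 3, 5, 6, 7, 8, 9, 10} → 10.

10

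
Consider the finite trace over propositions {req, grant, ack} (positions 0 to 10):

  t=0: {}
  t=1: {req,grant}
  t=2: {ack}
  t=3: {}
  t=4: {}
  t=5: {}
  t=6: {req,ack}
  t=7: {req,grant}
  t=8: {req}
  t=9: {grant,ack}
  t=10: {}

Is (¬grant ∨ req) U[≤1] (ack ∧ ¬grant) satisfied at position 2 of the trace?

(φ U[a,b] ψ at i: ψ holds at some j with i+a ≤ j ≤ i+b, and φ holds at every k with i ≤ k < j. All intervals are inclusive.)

Holds

Need some j in [2,3] with (ack ∧ ¬grant), and (¬grant ∨ req) at every k in [2,j-1].
  j=2: (ack ∧ ¬grant) holds; no prefix to check → satisfied.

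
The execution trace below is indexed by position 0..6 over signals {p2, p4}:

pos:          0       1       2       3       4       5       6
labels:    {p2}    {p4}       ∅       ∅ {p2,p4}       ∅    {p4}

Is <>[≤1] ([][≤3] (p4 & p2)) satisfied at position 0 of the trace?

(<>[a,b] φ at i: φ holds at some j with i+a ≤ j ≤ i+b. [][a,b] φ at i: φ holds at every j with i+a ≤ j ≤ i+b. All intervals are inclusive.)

No

Check [][≤3] (p4 & p2) at each j in [0,1]:
  j=0: fails at 0
  j=1: fails at 1
No position in the window satisfies it → formula fails.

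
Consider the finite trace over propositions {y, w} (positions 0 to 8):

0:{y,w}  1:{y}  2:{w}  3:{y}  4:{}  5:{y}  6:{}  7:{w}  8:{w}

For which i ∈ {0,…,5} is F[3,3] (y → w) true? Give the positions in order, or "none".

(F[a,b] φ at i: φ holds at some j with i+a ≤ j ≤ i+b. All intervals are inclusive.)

1, 3, 4, 5

Evaluate at each i in [0,5]:
  i=0: ✗ (none in [3,3])
  i=1: ✓ (witness j=4)
  i=2: ✗ (none in [5,5])
  i=3: ✓ (witness j=6)
  i=4: ✓ (witness j=7)
  i=5: ✓ (witness j=8)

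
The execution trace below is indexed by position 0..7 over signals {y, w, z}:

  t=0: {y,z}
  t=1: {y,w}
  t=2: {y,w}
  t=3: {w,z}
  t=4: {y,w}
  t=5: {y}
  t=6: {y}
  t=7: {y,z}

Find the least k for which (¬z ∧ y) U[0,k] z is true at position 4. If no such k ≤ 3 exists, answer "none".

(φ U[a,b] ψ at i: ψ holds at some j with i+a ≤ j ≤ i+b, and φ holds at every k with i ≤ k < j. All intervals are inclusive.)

Need earliest j ≥ 4 with z, and (¬z ∧ y) at every k in [4,j-1].
  j=4: rhs fails.
  j=5: rhs fails.
  j=6: rhs fails.
  j=7: rhs holds; lhs holds on [4,6]. k = 3.

3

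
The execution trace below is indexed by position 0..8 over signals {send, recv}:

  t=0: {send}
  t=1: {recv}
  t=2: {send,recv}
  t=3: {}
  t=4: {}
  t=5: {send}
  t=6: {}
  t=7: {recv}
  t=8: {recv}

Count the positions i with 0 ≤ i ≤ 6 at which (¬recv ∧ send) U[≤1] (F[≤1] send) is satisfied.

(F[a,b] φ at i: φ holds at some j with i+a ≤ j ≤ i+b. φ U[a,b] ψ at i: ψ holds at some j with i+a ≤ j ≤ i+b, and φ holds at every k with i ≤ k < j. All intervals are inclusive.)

Evaluate at each i in [0,6]:
  i=0: ✓ (rhs at j=0)
  i=1: ✓ (rhs at j=1)
  i=2: ✓ (rhs at j=2)
  i=3: ✗ (lhs fails at k=3 before rhs at j=4)
  i=4: ✓ (rhs at j=4)
  i=5: ✓ (rhs at j=5)
  i=6: ✗ (no rhs in [6,7])
Positions where it holds: {0, 1, 2, 4, 5} → 5.

5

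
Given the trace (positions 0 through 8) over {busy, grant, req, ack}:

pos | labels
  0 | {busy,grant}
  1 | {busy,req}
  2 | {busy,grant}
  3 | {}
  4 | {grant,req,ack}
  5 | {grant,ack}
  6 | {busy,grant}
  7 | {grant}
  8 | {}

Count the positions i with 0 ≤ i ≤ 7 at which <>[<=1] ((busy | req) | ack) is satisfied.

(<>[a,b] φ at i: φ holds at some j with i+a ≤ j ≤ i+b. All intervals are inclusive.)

7

Evaluate at each i in [0,7]:
  i=0: ✓ (witness j=0)
  i=1: ✓ (witness j=1)
  i=2: ✓ (witness j=2)
  i=3: ✓ (witness j=4)
  i=4: ✓ (witness j=4)
  i=5: ✓ (witness j=5)
  i=6: ✓ (witness j=6)
  i=7: ✗ (none in [7,8])
Positions where it holds: {0, 1, 2, 3, 4, 5, 6} → 7.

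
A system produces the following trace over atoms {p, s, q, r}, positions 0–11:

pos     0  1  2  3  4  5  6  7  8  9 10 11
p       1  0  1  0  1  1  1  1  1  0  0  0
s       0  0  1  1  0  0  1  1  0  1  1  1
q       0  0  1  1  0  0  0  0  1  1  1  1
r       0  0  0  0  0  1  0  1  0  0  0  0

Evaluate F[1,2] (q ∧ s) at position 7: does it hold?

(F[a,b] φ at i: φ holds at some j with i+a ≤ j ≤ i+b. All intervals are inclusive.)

Check (q ∧ s) at each j in [8,9]:
  j=8: false
  j=9: true
Found at j=9 → formula holds.

Holds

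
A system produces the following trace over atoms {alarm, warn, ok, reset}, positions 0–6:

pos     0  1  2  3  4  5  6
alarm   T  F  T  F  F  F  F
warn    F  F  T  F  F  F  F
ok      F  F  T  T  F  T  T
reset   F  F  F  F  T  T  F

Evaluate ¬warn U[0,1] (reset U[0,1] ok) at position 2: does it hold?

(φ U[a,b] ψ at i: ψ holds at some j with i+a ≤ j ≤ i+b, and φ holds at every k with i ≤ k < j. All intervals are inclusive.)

True

Need some j in [2,3] with (reset U[0,1] ok), and ¬warn at every k in [2,j-1].
  j=2: (reset U[0,1] ok) holds; no prefix to check → satisfied.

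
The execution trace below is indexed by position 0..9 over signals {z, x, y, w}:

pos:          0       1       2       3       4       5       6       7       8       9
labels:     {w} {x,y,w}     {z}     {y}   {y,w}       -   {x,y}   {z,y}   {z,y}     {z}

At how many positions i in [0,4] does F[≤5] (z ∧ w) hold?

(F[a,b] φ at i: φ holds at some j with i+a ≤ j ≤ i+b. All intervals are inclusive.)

0

Evaluate at each i in [0,4]:
  i=0: ✗ (none in [0,5])
  i=1: ✗ (none in [1,6])
  i=2: ✗ (none in [2,7])
  i=3: ✗ (none in [3,8])
  i=4: ✗ (none in [4,9])
Positions where it holds: {} → 0.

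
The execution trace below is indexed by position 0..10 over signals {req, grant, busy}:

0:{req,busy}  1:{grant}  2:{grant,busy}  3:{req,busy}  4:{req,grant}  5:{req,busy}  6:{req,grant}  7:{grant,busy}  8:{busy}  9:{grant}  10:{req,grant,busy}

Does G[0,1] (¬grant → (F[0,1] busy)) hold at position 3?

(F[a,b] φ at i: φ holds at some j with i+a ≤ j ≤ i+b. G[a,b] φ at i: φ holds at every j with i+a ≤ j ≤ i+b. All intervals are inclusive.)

Yes

Check (¬grant → (F[0,1] busy)) at every j in [3,4]:
  j=3: antecedent true; consequent holds (witness at 3) → ✓
  j=4: antecedent false → ✓
All positions satisfy it → formula holds.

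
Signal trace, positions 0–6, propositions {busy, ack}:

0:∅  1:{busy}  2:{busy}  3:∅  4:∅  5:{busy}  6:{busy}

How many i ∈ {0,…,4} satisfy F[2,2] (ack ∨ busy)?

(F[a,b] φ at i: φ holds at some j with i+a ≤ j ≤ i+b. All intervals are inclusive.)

3

Evaluate at each i in [0,4]:
  i=0: ✓ (witness j=2)
  i=1: ✗ (none in [3,3])
  i=2: ✗ (none in [4,4])
  i=3: ✓ (witness j=5)
  i=4: ✓ (witness j=6)
Positions where it holds: {0, 3, 4} → 3.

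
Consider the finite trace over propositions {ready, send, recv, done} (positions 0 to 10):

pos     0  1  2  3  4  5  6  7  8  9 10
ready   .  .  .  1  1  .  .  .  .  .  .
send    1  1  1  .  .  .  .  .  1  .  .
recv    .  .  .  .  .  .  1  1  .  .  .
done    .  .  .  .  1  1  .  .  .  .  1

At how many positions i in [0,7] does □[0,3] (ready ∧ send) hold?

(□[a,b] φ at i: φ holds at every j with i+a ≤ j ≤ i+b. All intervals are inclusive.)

0

Evaluate at each i in [0,7]:
  i=0: ✗ (fails at j=0)
  i=1: ✗ (fails at j=1)
  i=2: ✗ (fails at j=2)
  i=3: ✗ (fails at j=3)
  i=4: ✗ (fails at j=4)
  i=5: ✗ (fails at j=5)
  i=6: ✗ (fails at j=6)
  i=7: ✗ (fails at j=7)
Positions where it holds: {} → 0.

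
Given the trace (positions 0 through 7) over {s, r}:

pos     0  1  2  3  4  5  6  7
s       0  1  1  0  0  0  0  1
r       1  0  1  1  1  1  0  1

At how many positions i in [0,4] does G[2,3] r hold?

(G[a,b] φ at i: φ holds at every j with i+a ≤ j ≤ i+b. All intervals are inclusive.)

3

Evaluate at each i in [0,4]:
  i=0: ✓ (all of [2,3])
  i=1: ✓ (all of [3,4])
  i=2: ✓ (all of [4,5])
  i=3: ✗ (fails at j=6)
  i=4: ✗ (fails at j=6)
Positions where it holds: {0, 1, 2} → 3.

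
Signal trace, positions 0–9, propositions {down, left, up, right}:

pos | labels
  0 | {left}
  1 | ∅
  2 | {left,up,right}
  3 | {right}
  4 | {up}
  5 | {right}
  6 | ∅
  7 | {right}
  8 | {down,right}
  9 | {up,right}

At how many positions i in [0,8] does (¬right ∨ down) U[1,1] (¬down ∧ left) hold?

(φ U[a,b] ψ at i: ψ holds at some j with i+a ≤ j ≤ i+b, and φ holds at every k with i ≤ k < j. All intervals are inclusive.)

1

Evaluate at each i in [0,8]:
  i=0: ✗ (no rhs in [1,1])
  i=1: ✓ (rhs at j=2; lhs holds on [1,1])
  i=2: ✗ (no rhs in [3,3])
  i=3: ✗ (no rhs in [4,4])
  i=4: ✗ (no rhs in [5,5])
  i=5: ✗ (no rhs in [6,6])
  i=6: ✗ (no rhs in [7,7])
  i=7: ✗ (no rhs in [8,8])
  i=8: ✗ (no rhs in [9,9])
Positions where it holds: {1} → 1.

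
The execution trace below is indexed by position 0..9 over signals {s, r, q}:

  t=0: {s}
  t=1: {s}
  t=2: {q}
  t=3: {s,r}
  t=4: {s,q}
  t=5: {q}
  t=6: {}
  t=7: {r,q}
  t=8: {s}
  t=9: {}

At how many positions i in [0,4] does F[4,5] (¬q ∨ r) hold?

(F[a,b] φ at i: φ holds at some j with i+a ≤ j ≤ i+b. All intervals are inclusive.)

Evaluate at each i in [0,4]:
  i=0: ✗ (none in [4,5])
  i=1: ✓ (witness j=6)
  i=2: ✓ (witness j=6)
  i=3: ✓ (witness j=7)
  i=4: ✓ (witness j=8)
Positions where it holds: {1, 2, 3, 4} → 4.

4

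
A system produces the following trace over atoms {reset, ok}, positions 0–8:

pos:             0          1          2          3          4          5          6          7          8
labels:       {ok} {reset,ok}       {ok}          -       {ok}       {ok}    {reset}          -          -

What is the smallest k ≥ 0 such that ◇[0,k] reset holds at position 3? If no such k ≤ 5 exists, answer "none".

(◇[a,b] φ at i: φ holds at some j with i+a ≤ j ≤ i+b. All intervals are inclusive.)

Scan j = 3,4,… for reset:
  j=3: fails
  j=4: fails
  j=5: fails
  j=6: holds
First hit at j=6, so smallest k = 6-3 = 3.

3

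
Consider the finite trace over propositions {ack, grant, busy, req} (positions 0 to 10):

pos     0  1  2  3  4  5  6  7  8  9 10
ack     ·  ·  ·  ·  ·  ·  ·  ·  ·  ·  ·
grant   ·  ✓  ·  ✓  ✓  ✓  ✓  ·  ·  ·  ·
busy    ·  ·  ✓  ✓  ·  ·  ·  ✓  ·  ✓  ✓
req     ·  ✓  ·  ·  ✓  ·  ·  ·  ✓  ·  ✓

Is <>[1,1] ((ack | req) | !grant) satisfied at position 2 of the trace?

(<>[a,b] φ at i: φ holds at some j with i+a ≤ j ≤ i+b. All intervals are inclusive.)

Does not hold

Check ((ack | req) | !grant) at each j in [3,3]:
  j=3: false
No position in the window satisfies it → formula fails.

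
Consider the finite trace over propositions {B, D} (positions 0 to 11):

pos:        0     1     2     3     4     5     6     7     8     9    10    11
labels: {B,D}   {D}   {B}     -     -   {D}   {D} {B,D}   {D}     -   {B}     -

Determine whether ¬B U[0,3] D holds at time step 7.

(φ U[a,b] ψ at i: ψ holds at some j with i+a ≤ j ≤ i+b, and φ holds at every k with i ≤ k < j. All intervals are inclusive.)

Yes

Need some j in [7,10] with D, and ¬B at every k in [7,j-1].
  j=7: D holds; no prefix to check → satisfied.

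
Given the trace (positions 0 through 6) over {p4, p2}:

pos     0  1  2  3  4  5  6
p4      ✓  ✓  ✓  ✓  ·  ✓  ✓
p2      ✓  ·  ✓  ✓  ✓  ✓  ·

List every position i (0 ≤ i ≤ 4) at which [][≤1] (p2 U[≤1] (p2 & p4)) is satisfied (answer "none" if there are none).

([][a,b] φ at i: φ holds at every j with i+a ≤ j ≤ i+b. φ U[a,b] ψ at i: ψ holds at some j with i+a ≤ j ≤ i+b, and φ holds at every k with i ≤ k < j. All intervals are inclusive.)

Evaluate at each i in [0,4]:
  i=0: ✗ (fails at j=1)
  i=1: ✗ (fails at j=1)
  i=2: ✓ (all of [2,3])
  i=3: ✓ (all of [3,4])
  i=4: ✓ (all of [4,5])

2, 3, 4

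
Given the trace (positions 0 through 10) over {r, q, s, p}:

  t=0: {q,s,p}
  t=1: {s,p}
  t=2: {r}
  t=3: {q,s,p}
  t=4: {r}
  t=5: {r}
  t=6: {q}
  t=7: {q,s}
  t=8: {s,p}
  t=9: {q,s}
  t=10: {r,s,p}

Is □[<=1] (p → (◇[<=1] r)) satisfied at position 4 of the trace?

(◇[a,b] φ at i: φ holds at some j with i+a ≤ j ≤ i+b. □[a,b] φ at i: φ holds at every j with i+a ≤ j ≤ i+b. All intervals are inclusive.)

Holds

Check (p → (◇[<=1] r)) at every j in [4,5]:
  j=4: antecedent false → ✓
  j=5: antecedent false → ✓
All positions satisfy it → formula holds.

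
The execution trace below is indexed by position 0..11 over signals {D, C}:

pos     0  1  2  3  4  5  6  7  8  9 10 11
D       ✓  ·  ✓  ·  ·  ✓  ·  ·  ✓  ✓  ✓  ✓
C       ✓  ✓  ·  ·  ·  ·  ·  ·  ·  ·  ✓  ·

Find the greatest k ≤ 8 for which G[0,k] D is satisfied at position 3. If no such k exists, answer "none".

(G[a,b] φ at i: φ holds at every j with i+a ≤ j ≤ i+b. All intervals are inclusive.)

D must hold from j=3 onward; find where it first fails.
  j=3: fails → no k works.

none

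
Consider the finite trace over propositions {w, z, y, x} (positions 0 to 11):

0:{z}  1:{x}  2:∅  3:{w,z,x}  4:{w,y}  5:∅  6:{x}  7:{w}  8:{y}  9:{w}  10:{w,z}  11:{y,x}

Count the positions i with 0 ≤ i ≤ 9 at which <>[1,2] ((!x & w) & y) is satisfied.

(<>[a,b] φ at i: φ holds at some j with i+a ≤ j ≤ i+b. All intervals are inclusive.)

2

Evaluate at each i in [0,9]:
  i=0: ✗ (none in [1,2])
  i=1: ✗ (none in [2,3])
  i=2: ✓ (witness j=4)
  i=3: ✓ (witness j=4)
  i=4: ✗ (none in [5,6])
  i=5: ✗ (none in [6,7])
  i=6: ✗ (none in [7,8])
  i=7: ✗ (none in [8,9])
  i=8: ✗ (none in [9,10])
  i=9: ✗ (none in [10,11])
Positions where it holds: {2, 3} → 2.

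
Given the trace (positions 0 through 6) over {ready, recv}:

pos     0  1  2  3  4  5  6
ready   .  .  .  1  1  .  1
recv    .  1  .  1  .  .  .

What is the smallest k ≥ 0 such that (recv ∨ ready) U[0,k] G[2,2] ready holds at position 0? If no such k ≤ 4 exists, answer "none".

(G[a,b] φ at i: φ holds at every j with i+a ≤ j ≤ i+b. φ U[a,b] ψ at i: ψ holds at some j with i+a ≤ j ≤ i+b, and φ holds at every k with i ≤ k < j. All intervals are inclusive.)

none

Need earliest j ≥ 0 with G[2,2] ready, and (recv ∨ ready) at every k in [0,j-1].
  j=0: rhs fails.
  j=1: rhs holds but lhs fails at k=0.
  j=2: rhs holds but lhs fails at k=0.
  j=3: rhs fails.
  j=4: rhs holds but lhs fails at k=0.
No witness within the range → none.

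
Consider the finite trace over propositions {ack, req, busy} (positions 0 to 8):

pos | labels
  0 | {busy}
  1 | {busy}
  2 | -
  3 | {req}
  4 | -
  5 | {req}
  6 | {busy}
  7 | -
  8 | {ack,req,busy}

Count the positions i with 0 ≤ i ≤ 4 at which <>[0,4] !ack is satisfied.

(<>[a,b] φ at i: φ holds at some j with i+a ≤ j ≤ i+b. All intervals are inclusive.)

Evaluate at each i in [0,4]:
  i=0: ✓ (witness j=0)
  i=1: ✓ (witness j=1)
  i=2: ✓ (witness j=2)
  i=3: ✓ (witness j=3)
  i=4: ✓ (witness j=4)
Positions where it holds: {0, 1, 2, 3, 4} → 5.

5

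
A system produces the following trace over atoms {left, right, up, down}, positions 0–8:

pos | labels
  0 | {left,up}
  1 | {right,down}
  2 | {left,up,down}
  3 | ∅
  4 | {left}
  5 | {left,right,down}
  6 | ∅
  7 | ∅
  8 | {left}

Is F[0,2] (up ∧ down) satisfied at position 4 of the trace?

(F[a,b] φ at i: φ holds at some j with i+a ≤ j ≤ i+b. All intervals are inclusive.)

Check (up ∧ down) at each j in [4,6]:
  j=4: false
  j=5: false
  j=6: false
No position in the window satisfies it → formula fails.

Does not hold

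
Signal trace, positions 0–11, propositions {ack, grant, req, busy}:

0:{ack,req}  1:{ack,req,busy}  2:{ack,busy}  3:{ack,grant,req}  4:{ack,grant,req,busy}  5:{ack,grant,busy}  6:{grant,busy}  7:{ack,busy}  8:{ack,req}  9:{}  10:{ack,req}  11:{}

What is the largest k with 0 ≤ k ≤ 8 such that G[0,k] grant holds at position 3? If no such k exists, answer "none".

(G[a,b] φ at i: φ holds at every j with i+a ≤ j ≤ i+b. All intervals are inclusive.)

3

grant must hold from j=3 onward; find where it first fails.
  j=3: holds
  j=4: holds
  j=5: holds
  j=6: holds
  j=7: fails
Holds on [3,6], so largest k = 3.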